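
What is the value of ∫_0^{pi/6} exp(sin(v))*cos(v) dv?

Let u = sin(v), so du = cos(v) dv. When v = 0, u = 0; when v = pi/6, u = 1/2.
The integral becomes ∫ exp(u) du from 0 to 1/2, with antiderivative exp(u).
Back in v: F(v) = exp(sin(v)).
Then F(pi/6) - F(0) = (exp(1/2)) - (1) = -1 + exp(1/2).

-1 + exp(1/2)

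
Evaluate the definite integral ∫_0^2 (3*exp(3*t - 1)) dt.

Let u = 3*t - 1, so du = 3 dt. When t = 0, u = -1; when t = 2, u = 5.
The integral becomes ∫ exp(u) du from -1 to 5, with antiderivative exp(u).
Back in t: F(t) = exp(3*t - 1).
Then F(2) - F(0) = (exp(5)) - (exp(-1)) = -(1 - exp(6))*exp(-1).

-(1 - exp(6))*exp(-1)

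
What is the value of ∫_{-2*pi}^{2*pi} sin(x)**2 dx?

Use the identity sin^2(x) = (1 - cos(2*x))/2.
An antiderivative is F(x) = x/2 - sin(2*x)/4.
Then F(2*pi) - F(-2*pi) = (pi) - (-pi) = 2*pi.

2*pi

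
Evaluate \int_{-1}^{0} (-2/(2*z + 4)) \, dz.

-log(2)

An antiderivative is F(z) = -log(2*z + 4).
Then F(0) - F(-1) = (-log(4)) - (-log(2)) = -log(2).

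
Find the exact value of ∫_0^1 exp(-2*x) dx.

-(1 - exp(2))*exp(-2)/2

An antiderivative is F(x) = -exp(-2*x)/2.
Then F(1) - F(0) = (-exp(-2)/2) - (-1/2) = -(1 - exp(2))*exp(-2)/2.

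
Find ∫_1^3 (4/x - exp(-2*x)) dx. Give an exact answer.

(-exp(4) + 1 + 8*exp(6)*log(3))*exp(-6)/2

An antiderivative is F(x) = 4*log(x) + exp(-2*x)/2.
Then F(3) - F(1) = (exp(-6)/2 + 4*log(3)) - (exp(-2)/2) = (-exp(4) + 1 + 8*exp(6)*log(3))*exp(-6)/2.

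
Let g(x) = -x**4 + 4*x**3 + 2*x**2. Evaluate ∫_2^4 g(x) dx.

By the power rule, an antiderivative is F(x) = -x**5/5 + x**4 + 2*x**3/3.
Then F(4) - F(2) = (1408/15) - (224/15) = 1184/15.

1184/15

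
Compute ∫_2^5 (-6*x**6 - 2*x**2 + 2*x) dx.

By the power rule, an antiderivative is F(x) = -6*x**7/7 - 2*x**3/3 + x**2.
Then F(5) - F(2) = (-1407475/21) - (-2332/21) = -468381/7.

-468381/7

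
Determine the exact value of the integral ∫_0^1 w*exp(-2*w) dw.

Integrate by parts once (u = w, dv = exp(-2*w) dw).
An antiderivative is F(w) = (-2*w - 1)*exp(-2*w)/4.
Then F(1) - F(0) = (-3*exp(-2)/4) - (-1/4) = (-3 + exp(2))*exp(-2)/4.

(-3 + exp(2))*exp(-2)/4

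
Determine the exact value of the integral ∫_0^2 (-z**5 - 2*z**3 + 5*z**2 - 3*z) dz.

By the power rule, an antiderivative is F(z) = -z**6/6 - z**4/2 + 5*z**3/3 - 3*z**2/2.
Then F(2) - F(0) = (-34/3) - (0) = -34/3.

-34/3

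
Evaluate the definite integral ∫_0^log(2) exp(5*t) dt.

31/5

Let u = exp(t), so du = exp(t) dt. When t = 0, u = 1; when t = log(2), u = 2.
The integral becomes ∫ u**4 du from 1 to 2, with antiderivative u**5/5.
Back in t: F(t) = exp(5*t)/5.
Then F(log(2)) - F(0) = (32/5) - (1/5) = 31/5.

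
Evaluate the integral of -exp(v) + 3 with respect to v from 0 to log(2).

-1 + log(8)

An antiderivative is F(v) = 3*v - exp(v).
Then F(log(2)) - F(0) = (-2 + log(8)) - (-1) = -1 + log(8).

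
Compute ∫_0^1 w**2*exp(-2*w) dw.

Integrate by parts twice (u = w^2, dv = exp(-2*w) dw).
An antiderivative is F(w) = (-2*w**2 - 2*w - 1)*exp(-2*w)/4.
Then F(1) - F(0) = (-5*exp(-2)/4) - (-1/4) = (-5 + exp(2))*exp(-2)/4.

(-5 + exp(2))*exp(-2)/4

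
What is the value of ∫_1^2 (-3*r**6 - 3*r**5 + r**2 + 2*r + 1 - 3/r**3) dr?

By the power rule, an antiderivative is F(r) = -3*r**7/7 - r**6/2 + r**3/3 + r**2 + r + 3/(2*r**2).
Then F(2) - F(1) = (-13073/168) - (61/21) = -13561/168.

-13561/168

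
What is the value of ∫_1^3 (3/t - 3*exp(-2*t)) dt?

An antiderivative is F(t) = 3*log(t) + 3*exp(-2*t)/2.
Then F(3) - F(1) = (3*exp(-6)/2 + 3*log(3)) - (3*exp(-2)/2) = -3*exp(-2)/2 + 3*exp(-6)/2 + 3*log(3).

-3*exp(-2)/2 + 3*exp(-6)/2 + 3*log(3)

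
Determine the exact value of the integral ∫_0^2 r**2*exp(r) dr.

Integrate by parts twice (u = r^2, dv = exp(r) dr).
An antiderivative is F(r) = (r**2 - 2*r + 2)*exp(r).
Then F(2) - F(0) = (2*exp(2)) - (2) = -2 + 2*exp(2).

-2 + 2*exp(2)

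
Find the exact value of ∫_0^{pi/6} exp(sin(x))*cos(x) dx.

-1 + exp(1/2)

Let u = sin(x), so du = cos(x) dx. When x = 0, u = 0; when x = pi/6, u = 1/2.
The integral becomes ∫ exp(u) du from 0 to 1/2, with antiderivative exp(u).
Back in x: F(x) = exp(sin(x)).
Then F(pi/6) - F(0) = (exp(1/2)) - (1) = -1 + exp(1/2).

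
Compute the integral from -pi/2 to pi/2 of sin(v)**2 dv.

Use the identity sin^2(v) = (1 - cos(2*v))/2.
An antiderivative is F(v) = v/2 - sin(2*v)/4.
Then F(pi/2) - F(-pi/2) = (pi/4) - (-pi/4) = pi/2.

pi/2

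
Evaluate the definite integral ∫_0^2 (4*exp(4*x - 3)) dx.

Let u = 4*x - 3, so du = 4 dx. When x = 0, u = -3; when x = 2, u = 5.
The integral becomes ∫ exp(u) du from -3 to 5, with antiderivative exp(u).
Back in x: F(x) = exp(4*x - 3).
Then F(2) - F(0) = (exp(5)) - (exp(-3)) = -(1 - exp(8))*exp(-3).

-(1 - exp(8))*exp(-3)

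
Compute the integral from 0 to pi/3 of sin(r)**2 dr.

-sqrt(3)/8 + pi/6

Use the identity sin^2(r) = (1 - cos(2*r))/2.
An antiderivative is F(r) = r/2 - sin(2*r)/4.
Then F(pi/3) - F(0) = (-sqrt(3)/8 + pi/6) - (0) = -sqrt(3)/8 + pi/6.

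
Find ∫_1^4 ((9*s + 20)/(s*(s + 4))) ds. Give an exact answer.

Factor the denominator: s**2 + 4*s = (s + 4)s.
Partial fractions: (9*s + 20)/(s*(s + 4)) = 4/(s + 4) + 5/s.
An antiderivative is F(s) = 5*log(s) + 4*log(s + 4).
Then F(4) - F(1) = (22*log(2)) - (4*log(5)) = -4*log(5) + 22*log(2).

-4*log(5) + 22*log(2)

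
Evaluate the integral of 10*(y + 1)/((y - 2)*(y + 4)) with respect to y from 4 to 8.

-5*log(2) + 10*log(3)

Factor the denominator: y**2 + 2*y - 8 = (y + 4)(y - 2).
Partial fractions: 10*(y + 1)/((y - 2)*(y + 4)) = 5/(y + 4) + 5/(y - 2).
An antiderivative is F(y) = 5*log(y - 2) + 5*log(y + 4).
Then F(8) - F(4) = (15*log(2) + 10*log(3)) - (20*log(2)) = -5*log(2) + 10*log(3).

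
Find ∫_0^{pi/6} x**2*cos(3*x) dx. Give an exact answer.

-2/27 + pi**2/108

Integrate by parts twice (u = x^2, dv = cos(3*x) dx).
An antiderivative is F(x) = x**2*sin(3*x)/3 + 2*x*cos(3*x)/9 - 2*sin(3*x)/27.
Then F(pi/6) - F(0) = (-2/27 + pi**2/108) - (0) = -2/27 + pi**2/108.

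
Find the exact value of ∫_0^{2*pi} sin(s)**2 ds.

Use the identity sin^2(s) = (1 - cos(2*s))/2.
An antiderivative is F(s) = s/2 - sin(2*s)/4.
Then F(2*pi) - F(0) = (pi) - (0) = pi.

pi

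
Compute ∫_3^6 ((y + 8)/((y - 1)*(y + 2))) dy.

-9*log(2) + 5*log(5)

Factor the denominator: y**2 + y - 2 = (y + 2)(y - 1).
Partial fractions: (y + 8)/((y - 1)*(y + 2)) = -2/(y + 2) + 3/(y - 1).
An antiderivative is F(y) = 3*log(y - 1) - 2*log(y + 2).
Then F(6) - F(3) = (-6*log(2) + 3*log(5)) - (log(8/25)) = -9*log(2) + 5*log(5).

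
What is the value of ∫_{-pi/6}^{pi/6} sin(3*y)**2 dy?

pi/6

Use the identity sin^2(3*y) = (1 - cos(6*y))/2.
An antiderivative is F(y) = y/2 - sin(6*y)/12.
Then F(pi/6) - F(-pi/6) = (pi/12) - (-pi/12) = pi/6.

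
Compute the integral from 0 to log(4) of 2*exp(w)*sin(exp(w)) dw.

2*cos(1) - 2*cos(4)

Let u = exp(w), so du = exp(w) dw. When w = 0, u = 1; when w = log(4), u = 4.
The integral becomes 2·∫ sin(u) du from 1 to 4, with antiderivative -2*cos(u).
Back in w: F(w) = -2*cos(exp(w)).
Then F(log(4)) - F(0) = (-2*cos(4)) - (-2*cos(1)) = 2*cos(1) - 2*cos(4).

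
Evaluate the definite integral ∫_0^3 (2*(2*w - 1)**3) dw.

Let u = 2*w - 1, so du = 2 dw. When w = 0, u = -1; when w = 3, u = 5.
The integral becomes ∫ u**3 du from -1 to 5, with antiderivative u**4/4.
Back in w: F(w) = (2*w - 1)**4/4.
Then F(3) - F(0) = (625/4) - (1/4) = 156.

156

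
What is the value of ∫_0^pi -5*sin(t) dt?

An antiderivative is F(t) = 5*cos(t).
Then F(pi) - F(0) = (-5) - (5) = -10.

-10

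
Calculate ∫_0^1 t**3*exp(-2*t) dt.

Integrate by parts 3 times (u = t^3, dv = exp(-2*t) dt).
An antiderivative is F(t) = (-4*t**3 - 6*t**2 - 6*t - 3)*exp(-2*t)/8.
Then F(1) - F(0) = (-19*exp(-2)/8) - (-3/8) = 3/8 - 19*exp(-2)/8.

3/8 - 19*exp(-2)/8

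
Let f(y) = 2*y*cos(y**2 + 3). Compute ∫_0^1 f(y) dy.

sin(4) - sin(3)

Let u = y**2 + 3, so du = 2*y dy. When y = 0, u = 3; when y = 1, u = 4.
The integral becomes ∫ cos(u) du from 3 to 4, with antiderivative sin(u).
Back in y: F(y) = sin(y**2 + 3).
Then F(1) - F(0) = (sin(4)) - (sin(3)) = sin(4) - sin(3).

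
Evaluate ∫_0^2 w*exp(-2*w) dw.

Integrate by parts once (u = w, dv = exp(-2*w) dw).
An antiderivative is F(w) = (-2*w - 1)*exp(-2*w)/4.
Then F(2) - F(0) = (-5*exp(-4)/4) - (-1/4) = (-5 + exp(4))*exp(-4)/4.

(-5 + exp(4))*exp(-4)/4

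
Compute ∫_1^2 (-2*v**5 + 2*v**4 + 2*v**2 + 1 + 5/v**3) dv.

-127/120

By the power rule, an antiderivative is F(v) = -v**6/3 + 2*v**5/5 + 2*v**3/3 + v - 5/(2*v**2).
Then F(2) - F(1) = (-73/40) - (-23/30) = -127/120.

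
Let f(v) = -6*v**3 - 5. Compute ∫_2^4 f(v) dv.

-370

By the power rule, an antiderivative is F(v) = -3*v**4/2 - 5*v.
Then F(4) - F(2) = (-404) - (-34) = -370.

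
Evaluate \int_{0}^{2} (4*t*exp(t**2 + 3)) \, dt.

Let u = t**2 + 3, so du = 2*t dt. When t = 0, u = 3; when t = 2, u = 7.
The integral becomes 2·∫ exp(u) du from 3 to 7, with antiderivative 2*exp(u).
Back in t: F(t) = 2*exp(t**2 + 3).
Then F(2) - F(0) = (2*exp(7)) - (2*exp(3)) = -2*(1 - exp(4))*exp(3).

-2*(1 - exp(4))*exp(3)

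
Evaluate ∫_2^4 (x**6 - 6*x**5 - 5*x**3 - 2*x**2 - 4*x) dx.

-43492/21

By the power rule, an antiderivative is F(x) = x**7/7 - x**6 - 5*x**4/4 - 2*x**3/3 - 2*x**2.
Then F(4) - F(2) = (-45152/21) - (-1660/21) = -43492/21.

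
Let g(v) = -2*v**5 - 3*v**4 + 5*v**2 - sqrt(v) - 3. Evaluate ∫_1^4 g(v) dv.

By the power rule, an antiderivative is F(v) = -v**6/3 - 3*v**5/5 - 2*v**(3/2)/3 + 5*v**3/3 - 3*v.
Then F(4) - F(1) = (-9452/5) - (-44/15) = -28312/15.

-28312/15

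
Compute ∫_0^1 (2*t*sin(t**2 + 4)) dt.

Let u = t**2 + 4, so du = 2*t dt. When t = 0, u = 4; when t = 1, u = 5.
The integral becomes ∫ sin(u) du from 4 to 5, with antiderivative -cos(u).
Back in t: F(t) = -cos(t**2 + 4).
Then F(1) - F(0) = (-cos(5)) - (-cos(4)) = cos(4) - cos(5).

cos(4) - cos(5)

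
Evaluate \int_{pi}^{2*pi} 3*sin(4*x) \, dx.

0

An antiderivative is F(x) = -3*cos(4*x)/4.
Then F(2*pi) - F(pi) = (-3/4) - (-3/4) = 0.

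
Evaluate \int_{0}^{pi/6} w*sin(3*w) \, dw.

Integrate by parts once (u = w, dv = sin(3*w) dw).
An antiderivative is F(w) = -w*cos(3*w)/3 + sin(3*w)/9.
Then F(pi/6) - F(0) = (1/9) - (0) = 1/9.

1/9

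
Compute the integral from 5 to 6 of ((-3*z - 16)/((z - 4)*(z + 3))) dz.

-7*log(2) + 2*log(3)

Factor the denominator: z**2 - z - 12 = (z + 3)(z - 4).
Partial fractions: (-3*z - 16)/((z - 4)*(z + 3)) = 1/(z + 3) - 4/(z - 4).
An antiderivative is F(z) = -4*log(z - 4) + log(z + 3).
Then F(6) - F(5) = (log(9/16)) - (log(8)) = -7*log(2) + 2*log(3).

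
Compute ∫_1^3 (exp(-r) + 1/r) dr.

-exp(-3) + exp(-1) + log(3)

An antiderivative is F(r) = log(r) - exp(-r).
Then F(3) - F(1) = (-exp(-3) + log(3)) - (-exp(-1)) = -exp(-3) + exp(-1) + log(3).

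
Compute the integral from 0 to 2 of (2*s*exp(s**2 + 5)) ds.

Let u = s**2 + 5, so du = 2*s ds. When s = 0, u = 5; when s = 2, u = 9.
The integral becomes ∫ exp(u) du from 5 to 9, with antiderivative exp(u).
Back in s: F(s) = exp(s**2 + 5).
Then F(2) - F(0) = (exp(9)) - (exp(5)) = -exp(5) + exp(9).

-exp(5) + exp(9)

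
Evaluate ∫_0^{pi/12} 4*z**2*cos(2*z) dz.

-1/2 + pi**2/144 + sqrt(3)*pi/12

Integrate by parts twice (u = z^2, dv = 4*cos(2*z) dz).
An antiderivative is F(z) = 2*z**2*sin(2*z) + 2*z*cos(2*z) - sin(2*z).
Then F(pi/12) - F(0) = (-1/2 + pi**2/144 + sqrt(3)*pi/12) - (0) = -1/2 + pi**2/144 + sqrt(3)*pi/12.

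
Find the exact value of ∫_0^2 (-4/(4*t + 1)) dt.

An antiderivative is F(t) = -log(4*t + 1).
Then F(2) - F(0) = (-log(9)) - (0) = -log(9).

-log(9)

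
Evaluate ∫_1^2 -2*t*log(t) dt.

3/2 - log(16)

Integrate by parts once (u = ln t, dv = -2*t dt).
An antiderivative is F(t) = -t**2*(2*log(t) - 1)/2.
Then F(2) - F(1) = (2 - log(16)) - (1/2) = 3/2 - log(16).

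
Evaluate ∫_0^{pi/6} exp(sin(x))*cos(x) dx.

-1 + exp(1/2)

Let u = sin(x), so du = cos(x) dx. When x = 0, u = 0; when x = pi/6, u = 1/2.
The integral becomes ∫ exp(u) du from 0 to 1/2, with antiderivative exp(u).
Back in x: F(x) = exp(sin(x)).
Then F(pi/6) - F(0) = (exp(1/2)) - (1) = -1 + exp(1/2).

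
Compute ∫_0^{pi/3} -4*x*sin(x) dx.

-2*sqrt(3) + 2*pi/3

Integrate by parts once (u = x, dv = -4*sin(x) dx).
An antiderivative is F(x) = 4*x*cos(x) - 4*sin(x).
Then F(pi/3) - F(0) = (-2*sqrt(3) + 2*pi/3) - (0) = -2*sqrt(3) + 2*pi/3.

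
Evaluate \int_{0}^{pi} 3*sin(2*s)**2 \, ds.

3*pi/2

Use the identity sin^2(2*s) = (1 - cos(4*s))/2.
An antiderivative is F(s) = 3*s/2 - 3*sin(4*s)/8.
Then F(pi) - F(0) = (3*pi/2) - (0) = 3*pi/2.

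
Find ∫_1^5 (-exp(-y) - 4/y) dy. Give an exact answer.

-4*log(5) - exp(-1) + exp(-5)

An antiderivative is F(y) = -4*log(y) + exp(-y).
Then F(5) - F(1) = (-4*log(5) + exp(-5)) - (exp(-1)) = -4*log(5) - exp(-1) + exp(-5).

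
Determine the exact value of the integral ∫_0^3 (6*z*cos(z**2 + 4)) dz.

3*sin(13) - 3*sin(4)

Let u = z**2 + 4, so du = 2*z dz. When z = 0, u = 4; when z = 3, u = 13.
The integral becomes 3·∫ cos(u) du from 4 to 13, with antiderivative 3*sin(u).
Back in z: F(z) = 3*sin(z**2 + 4).
Then F(3) - F(0) = (3*sin(13)) - (3*sin(4)) = 3*sin(13) - 3*sin(4).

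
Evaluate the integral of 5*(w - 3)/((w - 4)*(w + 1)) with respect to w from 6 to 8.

-4*log(7) + log(2) + 8*log(3)

Factor the denominator: w**2 - 3*w - 4 = (w + 1)(w - 4).
Partial fractions: 5*(w - 3)/((w - 4)*(w + 1)) = 4/(w + 1) + 1/(w - 4).
An antiderivative is F(w) = log(w - 4) + 4*log(w + 1).
Then F(8) - F(6) = (2*log(2) + 8*log(3)) - (log(2) + 4*log(7)) = -4*log(7) + log(2) + 8*log(3).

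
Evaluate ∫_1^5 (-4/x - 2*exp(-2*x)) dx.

-4*log(5) - exp(-2) + exp(-10)

An antiderivative is F(x) = -4*log(x) + exp(-2*x).
Then F(5) - F(1) = (-4*log(5) + exp(-10)) - (exp(-2)) = -4*log(5) - exp(-2) + exp(-10).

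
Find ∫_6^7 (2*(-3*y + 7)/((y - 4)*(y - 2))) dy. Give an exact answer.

-5*log(3) - log(5) + 7*log(2)

Factor the denominator: y**2 - 6*y + 8 = (y - 2)(y - 4).
Partial fractions: 2*(-3*y + 7)/((y - 4)*(y - 2)) = -1/(y - 2) - 5/(y - 4).
An antiderivative is F(y) = -5*log(y - 4) - log(y - 2).
Then F(7) - F(6) = (-5*log(3) - log(5)) - (-7*log(2)) = -5*log(3) - log(5) + 7*log(2).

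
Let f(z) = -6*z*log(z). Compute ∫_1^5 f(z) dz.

36 - 75*log(5)

Integrate by parts once (u = ln z, dv = -6*z dz).
An antiderivative is F(z) = -3*z**2*(2*log(z) - 1)/2.
Then F(5) - F(1) = (75/2 - 75*log(5)) - (3/2) = 36 - 75*log(5).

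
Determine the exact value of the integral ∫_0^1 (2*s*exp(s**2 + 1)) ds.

-exp(1) + exp(2)

Let u = s**2 + 1, so du = 2*s ds. When s = 0, u = 1; when s = 1, u = 2.
The integral becomes ∫ exp(u) du from 1 to 2, with antiderivative exp(u).
Back in s: F(s) = exp(s**2 + 1).
Then F(1) - F(0) = (exp(2)) - (exp(1)) = -exp(1) + exp(2).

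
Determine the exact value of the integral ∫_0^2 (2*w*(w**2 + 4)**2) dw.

Let u = w**2 + 4, so du = 2*w dw. When w = 0, u = 4; when w = 2, u = 8.
The integral becomes ∫ u**2 du from 4 to 8, with antiderivative u**3/3.
Back in w: F(w) = (w**2 + 4)**3/3.
Then F(2) - F(0) = (512/3) - (64/3) = 448/3.

448/3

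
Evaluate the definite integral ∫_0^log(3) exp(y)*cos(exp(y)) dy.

-sin(1) + sin(3)

Let u = exp(y), so du = exp(y) dy. When y = 0, u = 1; when y = log(3), u = 3.
The integral becomes ∫ cos(u) du from 1 to 3, with antiderivative sin(u).
Back in y: F(y) = sin(exp(y)).
Then F(log(3)) - F(0) = (sin(3)) - (sin(1)) = -sin(1) + sin(3).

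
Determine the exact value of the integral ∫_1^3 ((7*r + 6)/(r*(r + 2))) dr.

Factor the denominator: r**2 + 2*r = (r + 2)r.
Partial fractions: (7*r + 6)/(r*(r + 2)) = 4/(r + 2) + 3/r.
An antiderivative is F(r) = 3*log(r) + 4*log(r + 2).
Then F(3) - F(1) = (3*log(3) + 4*log(5)) - (log(81)) = -log(3) + 4*log(5).

-log(3) + 4*log(5)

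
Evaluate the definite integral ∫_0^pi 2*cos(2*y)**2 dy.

pi

Use the identity cos^2(2*y) = (1 + cos(4*y))/2.
An antiderivative is F(y) = y + sin(4*y)/4.
Then F(pi) - F(0) = (pi) - (0) = pi.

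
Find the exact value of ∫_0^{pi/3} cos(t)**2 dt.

Use the identity cos^2(t) = (1 + cos(2*t))/2.
An antiderivative is F(t) = t/2 + sin(2*t)/4.
Then F(pi/3) - F(0) = (sqrt(3)/8 + pi/6) - (0) = sqrt(3)/8 + pi/6.

sqrt(3)/8 + pi/6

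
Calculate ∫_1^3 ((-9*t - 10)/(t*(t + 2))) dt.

Factor the denominator: t**2 + 2*t = (t + 2)t.
Partial fractions: (-9*t - 10)/(t*(t + 2)) = -4/(t + 2) - 5/t.
An antiderivative is F(t) = -5*log(t) - 4*log(t + 2).
Then F(3) - F(1) = (-4*log(5) - 5*log(3)) - (-log(81)) = -4*log(5) - log(3).

-4*log(5) - log(3)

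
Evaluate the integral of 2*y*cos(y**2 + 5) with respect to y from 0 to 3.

-sin(5) + sin(14)

Let u = y**2 + 5, so du = 2*y dy. When y = 0, u = 5; when y = 3, u = 14.
The integral becomes ∫ cos(u) du from 5 to 14, with antiderivative sin(u).
Back in y: F(y) = sin(y**2 + 5).
Then F(3) - F(0) = (sin(14)) - (sin(5)) = -sin(5) + sin(14).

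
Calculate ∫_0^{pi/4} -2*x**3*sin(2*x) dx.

3/4 - 3*pi**2/32

Integrate by parts 3 times (u = x^3, dv = -2*sin(2*x) dx).
An antiderivative is F(x) = x**3*cos(2*x) - 3*x**2*sin(2*x)/2 - 3*x*cos(2*x)/2 + 3*sin(2*x)/4.
Then F(pi/4) - F(0) = (3/4 - 3*pi**2/32) - (0) = 3/4 - 3*pi**2/32.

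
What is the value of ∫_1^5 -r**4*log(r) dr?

Integrate by parts once (u = ln r, dv = -r**4 dr).
An antiderivative is F(r) = -r**5*(5*log(r) - 1)/25.
Then F(5) - F(1) = (125 - 625*log(5)) - (1/25) = 3124/25 - 625*log(5).

3124/25 - 625*log(5)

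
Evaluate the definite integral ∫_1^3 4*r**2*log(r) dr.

-104/9 + 36*log(3)

Integrate by parts once (u = ln r, dv = 4*r**2 dr).
An antiderivative is F(r) = 4*r**3*(3*log(r) - 1)/9.
Then F(3) - F(1) = (-12 + 36*log(3)) - (-4/9) = -104/9 + 36*log(3).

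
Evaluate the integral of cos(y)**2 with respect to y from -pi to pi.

pi

Use the identity cos^2(y) = (1 + cos(2*y))/2.
An antiderivative is F(y) = y/2 + sin(2*y)/4.
Then F(pi) - F(-pi) = (pi/2) - (-pi/2) = pi.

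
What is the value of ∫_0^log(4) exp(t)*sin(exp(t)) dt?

Let u = exp(t), so du = exp(t) dt. When t = 0, u = 1; when t = log(4), u = 4.
The integral becomes ∫ sin(u) du from 1 to 4, with antiderivative -cos(u).
Back in t: F(t) = -cos(exp(t)).
Then F(log(4)) - F(0) = (-cos(4)) - (-cos(1)) = cos(1) - cos(4).

cos(1) - cos(4)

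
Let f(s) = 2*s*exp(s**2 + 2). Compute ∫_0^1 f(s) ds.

Let u = s**2 + 2, so du = 2*s ds. When s = 0, u = 2; when s = 1, u = 3.
The integral becomes ∫ exp(u) du from 2 to 3, with antiderivative exp(u).
Back in s: F(s) = exp(s**2 + 2).
Then F(1) - F(0) = (exp(3)) - (exp(2)) = -exp(2) + exp(3).

-exp(2) + exp(3)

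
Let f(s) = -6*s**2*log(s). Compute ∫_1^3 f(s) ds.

Integrate by parts once (u = ln s, dv = -6*s**2 ds).
An antiderivative is F(s) = -2*s**3*(3*log(s) - 1)/3.
Then F(3) - F(1) = (18 - 54*log(3)) - (2/3) = 52/3 - 54*log(3).

52/3 - 54*log(3)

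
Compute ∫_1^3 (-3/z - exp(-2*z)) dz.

(-6*exp(6)*log(3) - exp(4) + 1)*exp(-6)/2

An antiderivative is F(z) = -3*log(z) + exp(-2*z)/2.
Then F(3) - F(1) = (-3*log(3) + exp(-6)/2) - (exp(-2)/2) = (-6*exp(6)*log(3) - exp(4) + 1)*exp(-6)/2.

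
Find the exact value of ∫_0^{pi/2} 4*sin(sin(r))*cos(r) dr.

4 - 4*cos(1)

Let u = sin(r), so du = cos(r) dr. When r = 0, u = 0; when r = pi/2, u = 1.
The integral becomes 4·∫ sin(u) du from 0 to 1, with antiderivative -4*cos(u).
Back in r: F(r) = -4*cos(sin(r)).
Then F(pi/2) - F(0) = (-4*cos(1)) - (-4) = 4 - 4*cos(1).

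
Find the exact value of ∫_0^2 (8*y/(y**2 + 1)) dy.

Let u = y**2 + 1, so du = 2*y dy. When y = 0, u = 1; when y = 2, u = 5.
The integral becomes 4·∫ 1/u du from 1 to 5, with antiderivative 4*log(u).
Back in y: F(y) = 4*log(y**2 + 1).
Then F(2) - F(0) = (4*log(5)) - (0) = 4*log(5).

4*log(5)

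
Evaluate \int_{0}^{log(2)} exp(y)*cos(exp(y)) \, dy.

Let u = exp(y), so du = exp(y) dy. When y = 0, u = 1; when y = log(2), u = 2.
The integral becomes ∫ cos(u) du from 1 to 2, with antiderivative sin(u).
Back in y: F(y) = sin(exp(y)).
Then F(log(2)) - F(0) = (sin(2)) - (sin(1)) = -sin(1) + sin(2).

-sin(1) + sin(2)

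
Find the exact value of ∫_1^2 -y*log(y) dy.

Integrate by parts once (u = ln y, dv = -y dy).
An antiderivative is F(y) = -y**2*(2*log(y) - 1)/4.
Then F(2) - F(1) = (1 - log(4)) - (1/4) = 3/4 - log(4).

3/4 - log(4)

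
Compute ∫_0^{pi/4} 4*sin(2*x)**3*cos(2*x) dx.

1/2

Let u = sin(2*x), so du = 2*cos(2*x) dx. When x = 0, u = 0; when x = pi/4, u = 1.
The integral becomes 2·∫ u**3 du from 0 to 1, with antiderivative u**4/2.
Back in x: F(x) = sin(2*x)**4/2.
Then F(pi/4) - F(0) = (1/2) - (0) = 1/2.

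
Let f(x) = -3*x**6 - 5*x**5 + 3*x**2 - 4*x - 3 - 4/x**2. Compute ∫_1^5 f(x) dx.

By the power rule, an antiderivative is F(x) = -3*x**7/7 - 5*x**6/6 + x**3 - 2*x**2 - 3*x + 4/x.
Then F(5) - F(1) = (-9752857/210) - (-53/42) = -1625432/35.

-1625432/35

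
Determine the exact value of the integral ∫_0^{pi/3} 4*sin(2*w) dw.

An antiderivative is F(w) = -2*cos(2*w).
Then F(pi/3) - F(0) = (1) - (-2) = 3.

3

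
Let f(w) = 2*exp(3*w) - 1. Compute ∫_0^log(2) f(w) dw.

14/3 - log(2)

An antiderivative is F(w) = 2*exp(3*w)/3 - w.
Then F(log(2)) - F(0) = (16/3 - log(2)) - (2/3) = 14/3 - log(2).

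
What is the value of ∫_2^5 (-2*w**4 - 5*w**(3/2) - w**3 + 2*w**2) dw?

By the power rule, an antiderivative is F(w) = -2*w**(5/2) - 2*w**5/5 - w**4/4 + 2*w**3/3.
Then F(5) - F(2) = (-15875/12 - 50*sqrt(5)) - (-172/15 - 8*sqrt(2)) = -26229/20 - 50*sqrt(5) + 8*sqrt(2).

-26229/20 - 50*sqrt(5) + 8*sqrt(2)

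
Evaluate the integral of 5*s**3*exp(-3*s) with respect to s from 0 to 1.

10/27 - 130*exp(-3)/27

Integrate by parts 3 times (u = s^3, dv = 5*exp(-3*s) ds).
An antiderivative is F(s) = (-45*s**3 - 45*s**2 - 30*s - 10)*exp(-3*s)/27.
Then F(1) - F(0) = (-130*exp(-3)/27) - (-10/27) = 10/27 - 130*exp(-3)/27.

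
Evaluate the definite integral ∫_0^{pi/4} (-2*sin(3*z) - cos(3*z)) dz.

-sqrt(2)/2 - 2/3

An antiderivative is F(z) = -sin(3*z)/3 + 2*cos(3*z)/3.
Then F(pi/4) - F(0) = (-sqrt(2)/2) - (2/3) = -sqrt(2)/2 - 2/3.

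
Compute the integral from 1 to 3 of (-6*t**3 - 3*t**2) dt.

By the power rule, an antiderivative is F(t) = -3*t**4/2 - t**3.
Then F(3) - F(1) = (-297/2) - (-5/2) = -146.

-146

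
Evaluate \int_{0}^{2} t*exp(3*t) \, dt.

Integrate by parts once (u = t, dv = exp(3*t) dt).
An antiderivative is F(t) = (3*t - 1)*exp(3*t)/9.
Then F(2) - F(0) = (5*exp(6)/9) - (-1/9) = 1/9 + 5*exp(6)/9.

1/9 + 5*exp(6)/9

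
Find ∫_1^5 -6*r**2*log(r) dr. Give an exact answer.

Integrate by parts once (u = ln r, dv = -6*r**2 dr).
An antiderivative is F(r) = -2*r**3*(3*log(r) - 1)/3.
Then F(5) - F(1) = (250/3 - 250*log(5)) - (2/3) = 248/3 - 250*log(5).

248/3 - 250*log(5)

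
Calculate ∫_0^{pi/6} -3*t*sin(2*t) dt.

-3*sqrt(3)/8 + pi/8

Integrate by parts once (u = t, dv = -3*sin(2*t) dt).
An antiderivative is F(t) = 3*t*cos(2*t)/2 - 3*sin(2*t)/4.
Then F(pi/6) - F(0) = (-3*sqrt(3)/8 + pi/8) - (0) = -3*sqrt(3)/8 + pi/8.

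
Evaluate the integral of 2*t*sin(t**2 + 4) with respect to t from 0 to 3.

-cos(13) + cos(4)

Let u = t**2 + 4, so du = 2*t dt. When t = 0, u = 4; when t = 3, u = 13.
The integral becomes ∫ sin(u) du from 4 to 13, with antiderivative -cos(u).
Back in t: F(t) = -cos(t**2 + 4).
Then F(3) - F(0) = (-cos(13)) - (-cos(4)) = -cos(13) + cos(4).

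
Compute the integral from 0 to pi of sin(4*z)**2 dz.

Use the identity sin^2(4*z) = (1 - cos(8*z))/2.
An antiderivative is F(z) = z/2 - sin(8*z)/16.
Then F(pi) - F(0) = (pi/2) - (0) = pi/2.

pi/2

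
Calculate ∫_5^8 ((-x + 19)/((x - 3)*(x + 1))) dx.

-5*log(3) + log(2) + 4*log(5)

Factor the denominator: x**2 - 2*x - 3 = (x + 1)(x - 3).
Partial fractions: (-x + 19)/((x - 3)*(x + 1)) = -5/(x + 1) + 4/(x - 3).
An antiderivative is F(x) = 4*log(x - 3) - 5*log(x + 1).
Then F(8) - F(5) = (-10*log(3) + 4*log(5)) - (-5*log(3) - log(2)) = -5*log(3) + log(2) + 4*log(5).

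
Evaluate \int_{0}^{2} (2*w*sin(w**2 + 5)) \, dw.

Let u = w**2 + 5, so du = 2*w dw. When w = 0, u = 5; when w = 2, u = 9.
The integral becomes ∫ sin(u) du from 5 to 9, with antiderivative -cos(u).
Back in w: F(w) = -cos(w**2 + 5).
Then F(2) - F(0) = (-cos(9)) - (-cos(5)) = cos(5) - cos(9).

cos(5) - cos(9)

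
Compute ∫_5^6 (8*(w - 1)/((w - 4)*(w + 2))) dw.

Factor the denominator: w**2 - 2*w - 8 = (w + 2)(w - 4).
Partial fractions: 8*(w - 1)/((w - 4)*(w + 2)) = 4/(w + 2) + 4/(w - 4).
An antiderivative is F(w) = 4*log(w - 4) + 4*log(w + 2).
Then F(6) - F(5) = (16*log(2)) - (4*log(7)) = -4*log(7) + 16*log(2).

-4*log(7) + 16*log(2)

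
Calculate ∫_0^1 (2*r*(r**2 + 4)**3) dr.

369/4

Let u = r**2 + 4, so du = 2*r dr. When r = 0, u = 4; when r = 1, u = 5.
The integral becomes ∫ u**3 du from 4 to 5, with antiderivative u**4/4.
Back in r: F(r) = (r**2 + 4)**4/4.
Then F(1) - F(0) = (625/4) - (64) = 369/4.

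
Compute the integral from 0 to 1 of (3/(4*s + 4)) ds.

3*log(2)/4

An antiderivative is F(s) = 3*log(4*s + 4)/4.
Then F(1) - F(0) = (9*log(2)/4) - (3*log(2)/2) = 3*log(2)/4.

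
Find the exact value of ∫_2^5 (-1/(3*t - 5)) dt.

An antiderivative is F(t) = -log(3*t - 5)/3.
Then F(5) - F(2) = (-log(10)/3) - (0) = -log(10)/3.

-log(10)/3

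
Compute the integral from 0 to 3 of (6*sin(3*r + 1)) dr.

Let u = 3*r + 1, so du = 3 dr. When r = 0, u = 1; when r = 3, u = 10.
The integral becomes 2·∫ sin(u) du from 1 to 10, with antiderivative -2*cos(u).
Back in r: F(r) = -2*cos(3*r + 1).
Then F(3) - F(0) = (-2*cos(10)) - (-2*cos(1)) = 2*cos(1) - 2*cos(10).

2*cos(1) - 2*cos(10)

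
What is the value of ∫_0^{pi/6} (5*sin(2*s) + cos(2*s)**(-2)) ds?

sqrt(3)/2 + 5/4

An antiderivative is F(s) = -5*cos(2*s)/2 + tan(2*s)/2.
Then F(pi/6) - F(0) = (-5/4 + sqrt(3)/2) - (-5/2) = sqrt(3)/2 + 5/4.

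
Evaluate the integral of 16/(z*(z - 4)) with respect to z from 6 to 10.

-4*log(5) + 8*log(3)

Factor the denominator: z**2 - 4*z = z(z - 4).
Partial fractions: 16/(z*(z - 4)) = -4/z + 4/(z - 4).
An antiderivative is F(z) = -4*log(z) + 4*log(z - 4).
Then F(10) - F(6) = (-4*log(5) + 4*log(3)) - (-log(81)) = -4*log(5) + 8*log(3).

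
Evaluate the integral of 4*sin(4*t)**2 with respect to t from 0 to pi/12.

-sqrt(3)/8 + pi/6

Use the identity sin^2(4*t) = (1 - cos(8*t))/2.
An antiderivative is F(t) = 2*t - sin(8*t)/4.
Then F(pi/12) - F(0) = (-sqrt(3)/8 + pi/6) - (0) = -sqrt(3)/8 + pi/6.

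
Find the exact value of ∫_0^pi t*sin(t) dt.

Integrate by parts once (u = t, dv = sin(t) dt).
An antiderivative is F(t) = -t*cos(t) + sin(t).
Then F(pi) - F(0) = (pi) - (0) = pi.

pi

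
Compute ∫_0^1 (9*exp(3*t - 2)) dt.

Let u = 3*t - 2, so du = 3 dt. When t = 0, u = -2; when t = 1, u = 1.
The integral becomes 3·∫ exp(u) du from -2 to 1, with antiderivative 3*exp(u).
Back in t: F(t) = 3*exp(3*t - 2).
Then F(1) - F(0) = (3*exp(1)) - (3*exp(-2)) = -(3 - 3*exp(3))*exp(-2).

-(3 - 3*exp(3))*exp(-2)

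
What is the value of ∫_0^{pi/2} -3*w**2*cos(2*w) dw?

3*pi/4

Integrate by parts twice (u = w^2, dv = -3*cos(2*w) dw).
An antiderivative is F(w) = -3*w**2*sin(2*w)/2 - 3*w*cos(2*w)/2 + 3*sin(2*w)/4.
Then F(pi/2) - F(0) = (3*pi/4) - (0) = 3*pi/4.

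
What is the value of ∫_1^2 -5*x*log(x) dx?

15/4 - 10*log(2)

Integrate by parts once (u = ln x, dv = -5*x dx).
An antiderivative is F(x) = -5*x**2*(2*log(x) - 1)/4.
Then F(2) - F(1) = (5 - 10*log(2)) - (5/4) = 15/4 - 10*log(2).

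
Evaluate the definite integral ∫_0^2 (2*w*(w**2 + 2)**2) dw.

208/3

Let u = w**2 + 2, so du = 2*w dw. When w = 0, u = 2; when w = 2, u = 6.
The integral becomes ∫ u**2 du from 2 to 6, with antiderivative u**3/3.
Back in w: F(w) = (w**2 + 2)**3/3.
Then F(2) - F(0) = (72) - (8/3) = 208/3.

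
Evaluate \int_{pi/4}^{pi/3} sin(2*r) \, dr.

1/4

An antiderivative is F(r) = -cos(2*r)/2.
Then F(pi/3) - F(pi/4) = (1/4) - (0) = 1/4.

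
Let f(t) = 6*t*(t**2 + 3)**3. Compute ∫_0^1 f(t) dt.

525/4

Let u = t**2 + 3, so du = 2*t dt. When t = 0, u = 3; when t = 1, u = 4.
The integral becomes 3·∫ u**3 du from 3 to 4, with antiderivative 3*u**4/4.
Back in t: F(t) = 3*(t**2 + 3)**4/4.
Then F(1) - F(0) = (192) - (243/4) = 525/4.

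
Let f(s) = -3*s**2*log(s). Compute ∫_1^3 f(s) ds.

26/3 - 27*log(3)

Integrate by parts once (u = ln s, dv = -3*s**2 ds).
An antiderivative is F(s) = -s**3*(3*log(s) - 1)/3.
Then F(3) - F(1) = (9 - 27*log(3)) - (1/3) = 26/3 - 27*log(3).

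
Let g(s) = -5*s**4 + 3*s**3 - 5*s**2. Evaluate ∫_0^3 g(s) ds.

By the power rule, an antiderivative is F(s) = -s**5 + 3*s**4/4 - 5*s**3/3.
Then F(3) - F(0) = (-909/4) - (0) = -909/4.

-909/4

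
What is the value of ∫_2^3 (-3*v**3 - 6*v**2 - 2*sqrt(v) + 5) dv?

-327/4 - 4*sqrt(3) + 8*sqrt(2)/3

By the power rule, an antiderivative is F(v) = -3*v**4/4 - 4*v**(3/2)/3 - 2*v**3 + 5*v.
Then F(3) - F(2) = (-399/4 - 4*sqrt(3)) - (-18 - 8*sqrt(2)/3) = -327/4 - 4*sqrt(3) + 8*sqrt(2)/3.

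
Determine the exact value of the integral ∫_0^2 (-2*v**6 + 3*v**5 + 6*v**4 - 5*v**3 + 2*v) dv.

624/35

By the power rule, an antiderivative is F(v) = -2*v**7/7 + v**6/2 + 6*v**5/5 - 5*v**4/4 + v**2.
Then F(2) - F(0) = (624/35) - (0) = 624/35.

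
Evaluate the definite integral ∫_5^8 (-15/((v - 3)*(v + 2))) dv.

Factor the denominator: v**2 - v - 6 = (v + 2)(v - 3).
Partial fractions: -15/((v - 3)*(v + 2)) = 3/(v + 2) - 3/(v - 3).
An antiderivative is F(v) = -3*log(v - 3) + 3*log(v + 2).
Then F(8) - F(5) = (log(8)) - (-3*log(2) + 3*log(7)) = -3*log(7) + 6*log(2).

-3*log(7) + 6*log(2)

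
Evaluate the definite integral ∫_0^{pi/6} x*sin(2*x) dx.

-pi/24 + sqrt(3)/8

Integrate by parts once (u = x, dv = sin(2*x) dx).
An antiderivative is F(x) = -x*cos(2*x)/2 + sin(2*x)/4.
Then F(pi/6) - F(0) = (-pi/24 + sqrt(3)/8) - (0) = -pi/24 + sqrt(3)/8.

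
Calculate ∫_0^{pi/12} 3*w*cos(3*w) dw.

Integrate by parts once (u = w, dv = 3*cos(3*w) dw).
An antiderivative is F(w) = w*sin(3*w) + cos(3*w)/3.
Then F(pi/12) - F(0) = (sqrt(2)*(pi + 4)/24) - (1/3) = -1/3 + sqrt(2)*pi/24 + sqrt(2)/6.

-1/3 + sqrt(2)*pi/24 + sqrt(2)/6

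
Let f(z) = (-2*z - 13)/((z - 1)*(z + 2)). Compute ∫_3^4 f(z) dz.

-3*log(5) - 2*log(3) + 8*log(2)

Factor the denominator: z**2 + z - 2 = (z + 2)(z - 1).
Partial fractions: (-2*z - 13)/((z - 1)*(z + 2)) = 3/(z + 2) - 5/(z - 1).
An antiderivative is F(z) = -5*log(z - 1) + 3*log(z + 2).
Then F(4) - F(3) = (log(8/9)) - (-5*log(2) + 3*log(5)) = -3*log(5) - 2*log(3) + 8*log(2).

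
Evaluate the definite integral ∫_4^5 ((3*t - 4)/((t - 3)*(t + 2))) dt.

Factor the denominator: t**2 - t - 6 = (t + 2)(t - 3).
Partial fractions: (3*t - 4)/((t - 3)*(t + 2)) = 2/(t + 2) + 1/(t - 3).
An antiderivative is F(t) = log(t - 3) + 2*log(t + 2).
Then F(5) - F(4) = (log(98)) - (log(36)) = log(49/18).

log(49/18)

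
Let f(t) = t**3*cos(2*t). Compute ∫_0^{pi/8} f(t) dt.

Integrate by parts 3 times (u = t^3, dv = cos(2*t) dt).
An antiderivative is F(t) = t**3*sin(2*t)/2 + 3*t**2*cos(2*t)/4 - 3*t*sin(2*t)/4 - 3*cos(2*t)/8.
Then F(pi/8) - F(0) = (sqrt(2)*(-384 - 96*pi + pi**3 + 12*pi**2)/2048) - (-3/8) = -3*sqrt(2)/16 - 3*sqrt(2)*pi/64 + sqrt(2)*pi**3/2048 + 3*sqrt(2)*pi**2/512 + 3/8.

-3*sqrt(2)/16 - 3*sqrt(2)*pi/64 + sqrt(2)*pi**3/2048 + 3*sqrt(2)*pi**2/512 + 3/8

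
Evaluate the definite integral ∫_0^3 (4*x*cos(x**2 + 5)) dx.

-2*sin(5) + 2*sin(14)

Let u = x**2 + 5, so du = 2*x dx. When x = 0, u = 5; when x = 3, u = 14.
The integral becomes 2·∫ cos(u) du from 5 to 14, with antiderivative 2*sin(u).
Back in x: F(x) = 2*sin(x**2 + 5).
Then F(3) - F(0) = (2*sin(14)) - (2*sin(5)) = -2*sin(5) + 2*sin(14).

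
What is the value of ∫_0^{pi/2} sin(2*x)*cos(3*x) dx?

Use the identity sin(2*x)cos(3*x) = [sin(5*x) + sin(-x)]/2.
An antiderivative is F(x) = cos(x)/2 - cos(5*x)/10.
Then F(pi/2) - F(0) = (0) - (2/5) = -2/5.

-2/5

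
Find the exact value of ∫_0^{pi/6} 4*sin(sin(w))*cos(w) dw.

Let u = sin(w), so du = cos(w) dw. When w = 0, u = 0; when w = pi/6, u = 1/2.
The integral becomes 4·∫ sin(u) du from 0 to 1/2, with antiderivative -4*cos(u).
Back in w: F(w) = -4*cos(sin(w)).
Then F(pi/6) - F(0) = (-4*cos(1/2)) - (-4) = 4 - 4*cos(1/2).

4 - 4*cos(1/2)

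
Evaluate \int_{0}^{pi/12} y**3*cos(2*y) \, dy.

-3*sqrt(3)/16 - pi/32 + pi**3/6912 + sqrt(3)*pi**2/384 + 3/8

Integrate by parts 3 times (u = y^3, dv = cos(2*y) dy).
An antiderivative is F(y) = y**3*sin(2*y)/2 + 3*y**2*cos(2*y)/4 - 3*y*sin(2*y)/4 - 3*cos(2*y)/8.
Then F(pi/12) - F(0) = (-3*sqrt(3)/16 - pi/32 + pi**3/6912 + sqrt(3)*pi**2/384) - (-3/8) = -3*sqrt(3)/16 - pi/32 + pi**3/6912 + sqrt(3)*pi**2/384 + 3/8.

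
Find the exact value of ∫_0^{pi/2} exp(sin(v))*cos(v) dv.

-1 + E

Let u = sin(v), so du = cos(v) dv. When v = 0, u = 0; when v = pi/2, u = 1.
The integral becomes ∫ exp(u) du from 0 to 1, with antiderivative exp(u).
Back in v: F(v) = exp(sin(v)).
Then F(pi/2) - F(0) = (E) - (1) = -1 + E.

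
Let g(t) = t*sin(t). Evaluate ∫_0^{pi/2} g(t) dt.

Integrate by parts once (u = t, dv = sin(t) dt).
An antiderivative is F(t) = -t*cos(t) + sin(t).
Then F(pi/2) - F(0) = (1) - (0) = 1.

1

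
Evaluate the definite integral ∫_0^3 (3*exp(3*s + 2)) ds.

-exp(2) + exp(11)

Let u = 3*s + 2, so du = 3 ds. When s = 0, u = 2; when s = 3, u = 11.
The integral becomes ∫ exp(u) du from 2 to 11, with antiderivative exp(u).
Back in s: F(s) = exp(3*s + 2).
Then F(3) - F(0) = (exp(11)) - (exp(2)) = -exp(2) + exp(11).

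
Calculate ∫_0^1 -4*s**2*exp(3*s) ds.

Integrate by parts twice (u = s^2, dv = -4*exp(3*s) ds).
An antiderivative is F(s) = (-36*s**2 + 24*s - 8)*exp(3*s)/27.
Then F(1) - F(0) = (-20*exp(3)/27) - (-8/27) = 8/27 - 20*exp(3)/27.

8/27 - 20*exp(3)/27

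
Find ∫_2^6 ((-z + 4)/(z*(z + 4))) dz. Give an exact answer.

log(27/25)

Factor the denominator: z**2 + 4*z = (z + 4)z.
Partial fractions: (-z + 4)/(z*(z + 4)) = -2/(z + 4) + 1/z.
An antiderivative is F(z) = log(z) - 2*log(z + 4).
Then F(6) - F(2) = (log(3/50)) - (-log(18)) = log(27/25).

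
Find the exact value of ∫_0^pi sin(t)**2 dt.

Use the identity sin^2(t) = (1 - cos(2*t))/2.
An antiderivative is F(t) = t/2 - sin(2*t)/4.
Then F(pi) - F(0) = (pi/2) - (0) = pi/2.

pi/2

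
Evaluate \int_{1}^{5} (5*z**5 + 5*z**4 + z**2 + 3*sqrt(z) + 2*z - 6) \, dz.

By the power rule, an antiderivative is F(z) = 5*z**6/6 + z**5 + 2*z**(3/2) + z**3/3 + z**2 - 6*z.
Then F(5) - F(1) = (10*sqrt(5) + 32365/2) - (-5/6) = 10*sqrt(5) + 48550/3.

10*sqrt(5) + 48550/3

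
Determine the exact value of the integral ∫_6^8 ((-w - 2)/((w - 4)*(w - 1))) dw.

Factor the denominator: w**2 - 5*w + 4 = (w - 1)(w - 4).
Partial fractions: (-w - 2)/((w - 4)*(w - 1)) = 1/(w - 1) - 2/(w - 4).
An antiderivative is F(w) = -2*log(w - 4) + log(w - 1).
Then F(8) - F(6) = (log(7/16)) - (log(5/4)) = log(7/20).

log(7/20)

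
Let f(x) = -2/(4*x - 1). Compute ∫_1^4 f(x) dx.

-log(15)/2 + log(3)/2

An antiderivative is F(x) = -log(4*x - 1)/2.
Then F(4) - F(1) = (-log(15)/2) - (-log(3)/2) = -log(15)/2 + log(3)/2.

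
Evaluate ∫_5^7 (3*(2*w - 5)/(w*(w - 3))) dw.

-5*log(5) + log(2) + 5*log(7)

Factor the denominator: w**2 - 3*w = w(w - 3).
Partial fractions: 3*(2*w - 5)/(w*(w - 3)) = 5/w + 1/(w - 3).
An antiderivative is F(w) = 5*log(w) + log(w - 3).
Then F(7) - F(5) = (2*log(2) + 5*log(7)) - (log(2) + 5*log(5)) = -5*log(5) + log(2) + 5*log(7).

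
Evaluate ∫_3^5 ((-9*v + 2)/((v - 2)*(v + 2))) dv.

Factor the denominator: v**2 - 4 = (v + 2)(v - 2).
Partial fractions: (-9*v + 2)/((v - 2)*(v + 2)) = -5/(v + 2) - 4/(v - 2).
An antiderivative is F(v) = -4*log(v - 2) - 5*log(v + 2).
Then F(5) - F(3) = (-5*log(7) - 4*log(3)) - (-5*log(5)) = -5*log(7) - 4*log(3) + 5*log(5).

-5*log(7) - 4*log(3) + 5*log(5)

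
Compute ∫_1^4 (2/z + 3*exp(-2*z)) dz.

An antiderivative is F(z) = 2*log(z) - 3*exp(-2*z)/2.
Then F(4) - F(1) = (-3*exp(-8)/2 + 4*log(2)) - (-3*exp(-2)/2) = -3*exp(-8)/2 + 3*exp(-2)/2 + 4*log(2).

-3*exp(-8)/2 + 3*exp(-2)/2 + 4*log(2)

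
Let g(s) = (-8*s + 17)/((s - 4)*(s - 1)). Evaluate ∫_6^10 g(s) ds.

Factor the denominator: s**2 - 5*s + 4 = (s - 1)(s - 4).
Partial fractions: (-8*s + 17)/((s - 4)*(s - 1)) = -3/(s - 1) - 5/(s - 4).
An antiderivative is F(s) = -5*log(s - 4) - 3*log(s - 1).
Then F(10) - F(6) = (-11*log(3) - 5*log(2)) - (-3*log(5) - 5*log(2)) = -11*log(3) + 3*log(5).

-11*log(3) + 3*log(5)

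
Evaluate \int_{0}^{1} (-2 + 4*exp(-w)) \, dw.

An antiderivative is F(w) = -2*w - 4*exp(-w).
Then F(1) - F(0) = (-2 - 4*exp(-1)) - (-4) = 2 - 4*exp(-1).

2 - 4*exp(-1)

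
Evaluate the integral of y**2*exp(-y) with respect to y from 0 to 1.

Integrate by parts twice (u = y^2, dv = exp(-y) dy).
An antiderivative is F(y) = (-y**2 - 2*y - 2)*exp(-y).
Then F(1) - F(0) = (-5*exp(-1)) - (-2) = 2 - 5*exp(-1).

2 - 5*exp(-1)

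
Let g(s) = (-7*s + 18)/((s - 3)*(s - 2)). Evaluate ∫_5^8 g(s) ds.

Factor the denominator: s**2 - 5*s + 6 = (s - 2)(s - 3).
Partial fractions: (-7*s + 18)/((s - 3)*(s - 2)) = -4/(s - 2) - 3/(s - 3).
An antiderivative is F(s) = -3*log(s - 3) - 4*log(s - 2).
Then F(8) - F(5) = (-3*log(5) - 4*log(3) - 4*log(2)) - (-4*log(3) - 3*log(2)) = -3*log(5) - log(2).

-3*log(5) - log(2)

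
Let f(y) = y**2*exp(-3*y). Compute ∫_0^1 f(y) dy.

Integrate by parts twice (u = y^2, dv = exp(-3*y) dy).
An antiderivative is F(y) = (-9*y**2 - 6*y - 2)*exp(-3*y)/27.
Then F(1) - F(0) = (-17*exp(-3)/27) - (-2/27) = 2/27 - 17*exp(-3)/27.

2/27 - 17*exp(-3)/27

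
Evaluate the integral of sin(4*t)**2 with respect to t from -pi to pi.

pi

Use the identity sin^2(4*t) = (1 - cos(8*t))/2.
An antiderivative is F(t) = t/2 - sin(8*t)/16.
Then F(pi) - F(-pi) = (pi/2) - (-pi/2) = pi.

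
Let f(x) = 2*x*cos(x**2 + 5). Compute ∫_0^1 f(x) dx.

Let u = x**2 + 5, so du = 2*x dx. When x = 0, u = 5; when x = 1, u = 6.
The integral becomes ∫ cos(u) du from 5 to 6, with antiderivative sin(u).
Back in x: F(x) = sin(x**2 + 5).
Then F(1) - F(0) = (sin(6)) - (sin(5)) = sin(6) - sin(5).

sin(6) - sin(5)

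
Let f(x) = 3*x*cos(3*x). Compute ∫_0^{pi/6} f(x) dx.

Integrate by parts once (u = x, dv = 3*cos(3*x) dx).
An antiderivative is F(x) = x*sin(3*x) + cos(3*x)/3.
Then F(pi/6) - F(0) = (pi/6) - (1/3) = -1/3 + pi/6.

-1/3 + pi/6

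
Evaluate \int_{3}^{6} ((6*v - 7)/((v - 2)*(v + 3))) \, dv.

-3*log(2) + 5*log(3)

Factor the denominator: v**2 + v - 6 = (v + 3)(v - 2).
Partial fractions: (6*v - 7)/((v - 2)*(v + 3)) = 5/(v + 3) + 1/(v - 2).
An antiderivative is F(v) = log(v - 2) + 5*log(v + 3).
Then F(6) - F(3) = (2*log(2) + 10*log(3)) - (5*log(2) + 5*log(3)) = -3*log(2) + 5*log(3).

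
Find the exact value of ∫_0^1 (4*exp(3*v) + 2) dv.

2/3 + 4*exp(3)/3

An antiderivative is F(v) = 4*exp(3*v)/3 + 2*v.
Then F(1) - F(0) = (2 + 4*exp(3)/3) - (4/3) = 2/3 + 4*exp(3)/3.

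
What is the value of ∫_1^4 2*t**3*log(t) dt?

-255/8 + 256*log(2)

Integrate by parts once (u = ln t, dv = 2*t**3 dt).
An antiderivative is F(t) = t**4*(4*log(t) - 1)/8.
Then F(4) - F(1) = (-32 + 256*log(2)) - (-1/8) = -255/8 + 256*log(2).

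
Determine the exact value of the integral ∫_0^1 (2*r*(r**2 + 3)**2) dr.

Let u = r**2 + 3, so du = 2*r dr. When r = 0, u = 3; when r = 1, u = 4.
The integral becomes ∫ u**2 du from 3 to 4, with antiderivative u**3/3.
Back in r: F(r) = (r**2 + 3)**3/3.
Then F(1) - F(0) = (64/3) - (9) = 37/3.

37/3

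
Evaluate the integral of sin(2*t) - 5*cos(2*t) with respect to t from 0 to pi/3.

3/4 - 5*sqrt(3)/4

An antiderivative is F(t) = -5*sin(2*t)/2 - cos(2*t)/2.
Then F(pi/3) - F(0) = (1/4 - 5*sqrt(3)/4) - (-1/2) = 3/4 - 5*sqrt(3)/4.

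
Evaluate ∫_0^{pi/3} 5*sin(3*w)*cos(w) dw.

Use the identity sin(3*w)cos(w) = [sin(4*w) + sin(2*w)]/2.
An antiderivative is F(w) = -5*cos(2*w)/4 - 5*cos(4*w)/8.
Then F(pi/3) - F(0) = (15/16) - (-15/8) = 45/16.

45/16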